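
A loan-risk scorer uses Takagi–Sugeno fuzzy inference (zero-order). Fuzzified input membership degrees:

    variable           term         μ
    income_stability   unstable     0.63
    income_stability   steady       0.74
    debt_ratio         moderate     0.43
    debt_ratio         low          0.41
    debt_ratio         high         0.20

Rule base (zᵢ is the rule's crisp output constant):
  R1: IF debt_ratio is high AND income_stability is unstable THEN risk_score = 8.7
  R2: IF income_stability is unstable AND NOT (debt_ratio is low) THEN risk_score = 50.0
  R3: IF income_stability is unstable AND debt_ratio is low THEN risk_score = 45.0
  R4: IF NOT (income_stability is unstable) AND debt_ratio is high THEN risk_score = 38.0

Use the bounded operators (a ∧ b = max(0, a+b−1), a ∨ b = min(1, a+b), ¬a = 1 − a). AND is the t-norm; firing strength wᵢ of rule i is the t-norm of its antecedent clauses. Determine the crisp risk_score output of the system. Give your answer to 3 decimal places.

R1 (z=8.7): high=0.20, unstable=0.63; AND[max(0, a+b−1)] → w = 0.00
R2 (z=50.0): unstable=0.63, ¬low=1−0.41=0.59; AND[max(0, a+b−1)] → w = 0.22
R3 (z=45.0): unstable=0.63, low=0.41; AND[max(0, a+b−1)] → w = 0.04
R4 (z=38.0): ¬unstable=1−0.63=0.37, high=0.20; AND[max(0, a+b−1)] → w = 0.00
Weighted average = (0.00·8.7 + 0.22·50.0 + 0.04·45.0 + 0.00·38.0) / (0.00 + 0.22 + 0.04 + 0.00)
  = 12.8000 / 0.2600 = 49.231

49.231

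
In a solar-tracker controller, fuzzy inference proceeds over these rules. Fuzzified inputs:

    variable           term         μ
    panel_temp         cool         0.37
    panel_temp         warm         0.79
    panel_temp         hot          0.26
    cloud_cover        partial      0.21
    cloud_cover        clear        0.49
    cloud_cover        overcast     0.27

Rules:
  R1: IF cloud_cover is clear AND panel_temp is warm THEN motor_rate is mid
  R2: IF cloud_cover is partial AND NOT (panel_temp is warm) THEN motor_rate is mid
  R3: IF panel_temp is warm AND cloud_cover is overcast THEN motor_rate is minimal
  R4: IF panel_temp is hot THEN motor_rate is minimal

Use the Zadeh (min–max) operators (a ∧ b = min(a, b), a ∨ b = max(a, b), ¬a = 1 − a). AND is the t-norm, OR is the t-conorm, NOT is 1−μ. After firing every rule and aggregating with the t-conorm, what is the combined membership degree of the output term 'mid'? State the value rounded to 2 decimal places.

R1: clear=0.49, warm=0.79; AND[min(a, b)] → w = 0.49
R2: partial=0.21, ¬warm=1−0.79=0.21; AND[min(a, b)] → w = 0.21
R3: warm=0.79, overcast=0.27; AND[min(a, b)] → w = 0.27
R4: hot=0.26 → w = 0.26
Rules with consequent 'mid': {R1, R2} → strengths 0.49, 0.21
Aggregate via t-conorm [max(a, b)]: 0.49

0.49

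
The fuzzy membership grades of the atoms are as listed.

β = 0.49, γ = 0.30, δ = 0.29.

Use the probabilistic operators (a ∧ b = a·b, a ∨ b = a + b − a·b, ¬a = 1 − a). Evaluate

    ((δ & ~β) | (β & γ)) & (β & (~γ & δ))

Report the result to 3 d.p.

~β = 1 − 0.4900 = 0.5100
δ & ~β = a·b on (0.2900, 0.5100) = 0.1479
β & γ = a·b on (0.4900, 0.3000) = 0.1470
(δ & ~β) | (β & γ) = a + b − a·b on (0.1479, 0.1470) = 0.2732
~γ = 1 − 0.3000 = 0.7000
~γ & δ = a·b on (0.7000, 0.2900) = 0.2030
β & (~γ & δ) = a·b on (0.4900, 0.2030) = 0.0995
((δ & ~β) | (β & γ)) & (β & (~γ & δ)) = a·b on (0.2732, 0.0995) = 0.0272

0.027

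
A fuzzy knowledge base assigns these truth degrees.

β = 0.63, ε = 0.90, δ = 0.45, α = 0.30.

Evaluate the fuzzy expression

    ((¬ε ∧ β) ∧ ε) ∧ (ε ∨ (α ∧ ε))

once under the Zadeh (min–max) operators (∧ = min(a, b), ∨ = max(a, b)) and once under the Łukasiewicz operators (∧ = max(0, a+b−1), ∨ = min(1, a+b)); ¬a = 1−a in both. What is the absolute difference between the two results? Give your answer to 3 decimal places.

Under Zadeh (min–max):
  ¬ε = 1 − 0.90 = 0.10
  ¬ε ∧ β = min(a, b) on (0.10, 0.63) = 0.10
  (¬ε ∧ β) ∧ ε = min(a, b) on (0.10, 0.90) = 0.10
  α ∧ ε = min(a, b) on (0.30, 0.90) = 0.30
  ε ∨ (α ∧ ε) = max(a, b) on (0.90, 0.30) = 0.90
  ((¬ε ∧ β) ∧ ε) ∧ (ε ∨ (α ∧ ε)) = min(a, b) on (0.10, 0.90) = 0.10
  → value = 0.1000
Under Łukasiewicz:
  ¬ε = 1 − 0.90 = 0.10
  ¬ε ∧ β = max(0, a+b−1) on (0.10, 0.63) = 0.00
  (¬ε ∧ β) ∧ ε = max(0, a+b−1) on (0.00, 0.90) = 0.00
  α ∧ ε = max(0, a+b−1) on (0.30, 0.90) = 0.20
  ε ∨ (α ∧ ε) = min(1, a+b) on (0.90, 0.20) = 1.00
  ((¬ε ∧ β) ∧ ε) ∧ (ε ∨ (α ∧ ε)) = max(0, a+b−1) on (0.00, 1.00) = 0.00
  → value = 0.0000
|0.1000 − 0.0000| = 0.100

0.100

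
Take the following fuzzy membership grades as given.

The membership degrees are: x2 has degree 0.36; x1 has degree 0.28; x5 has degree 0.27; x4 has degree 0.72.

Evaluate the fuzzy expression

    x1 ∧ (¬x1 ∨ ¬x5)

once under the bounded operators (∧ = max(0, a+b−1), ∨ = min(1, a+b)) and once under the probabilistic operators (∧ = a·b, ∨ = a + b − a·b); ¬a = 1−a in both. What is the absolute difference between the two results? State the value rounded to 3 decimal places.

Under bounded:
  ¬x1 = 1 − 0.28 = 0.72
  ¬x5 = 1 − 0.27 = 0.73
  ¬x1 ∨ ¬x5 = min(1, a+b) on (0.72, 0.73) = 1.00
  x1 ∧ (¬x1 ∨ ¬x5) = max(0, a+b−1) on (0.28, 1.00) = 0.28
  → value = 0.2800
Under probabilistic:
  ¬x1 = 1 − 0.2800 = 0.7200
  ¬x5 = 1 − 0.2700 = 0.7300
  ¬x1 ∨ ¬x5 = a + b − a·b on (0.7200, 0.7300) = 0.9244
  x1 ∧ (¬x1 ∨ ¬x5) = a·b on (0.2800, 0.9244) = 0.2588
  → value = 0.2588
|0.2800 − 0.2588| = 0.021

0.021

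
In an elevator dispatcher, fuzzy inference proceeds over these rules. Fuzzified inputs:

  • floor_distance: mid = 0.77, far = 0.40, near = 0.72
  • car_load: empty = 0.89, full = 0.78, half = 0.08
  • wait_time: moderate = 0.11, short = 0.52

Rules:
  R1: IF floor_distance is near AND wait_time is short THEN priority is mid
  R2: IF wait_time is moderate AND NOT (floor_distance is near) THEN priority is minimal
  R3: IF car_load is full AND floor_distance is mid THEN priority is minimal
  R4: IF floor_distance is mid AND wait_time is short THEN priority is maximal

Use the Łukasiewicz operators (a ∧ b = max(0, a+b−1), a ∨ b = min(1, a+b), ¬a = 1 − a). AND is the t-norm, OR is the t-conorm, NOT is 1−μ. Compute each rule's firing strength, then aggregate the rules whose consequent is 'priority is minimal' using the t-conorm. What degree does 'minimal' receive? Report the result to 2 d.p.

R1: near=0.72, short=0.52; AND[max(0, a+b−1)] → w = 0.24
R2: moderate=0.11, ¬near=1−0.72=0.28; AND[max(0, a+b−1)] → w = 0.00
R3: full=0.78, mid=0.77; AND[max(0, a+b−1)] → w = 0.55
R4: mid=0.77, short=0.52; AND[max(0, a+b−1)] → w = 0.29
Rules with consequent 'minimal': {R2, R3} → strengths 0.00, 0.55
Aggregate via t-conorm [min(1, a+b)]: 0.55

0.55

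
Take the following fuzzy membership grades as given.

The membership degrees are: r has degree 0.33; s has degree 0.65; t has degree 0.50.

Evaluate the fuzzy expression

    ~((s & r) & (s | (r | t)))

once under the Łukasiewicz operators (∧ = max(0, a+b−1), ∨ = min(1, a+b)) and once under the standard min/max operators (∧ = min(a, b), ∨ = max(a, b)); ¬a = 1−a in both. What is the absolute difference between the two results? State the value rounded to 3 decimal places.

0.330

Under Łukasiewicz:
  s & r = max(0, a+b−1) on (0.65, 0.33) = 0.00
  r | t = min(1, a+b) on (0.33, 0.50) = 0.83
  s | (r | t) = min(1, a+b) on (0.65, 0.83) = 1.00
  (s & r) & (s | (r | t)) = max(0, a+b−1) on (0.00, 1.00) = 0.00
  ~((s & r) & (s | (r | t))) = 1 − 0.00 = 1.00
  → value = 1.0000
Under standard min/max:
  s & r = min(a, b) on (0.65, 0.33) = 0.33
  r | t = max(a, b) on (0.33, 0.50) = 0.50
  s | (r | t) = max(a, b) on (0.65, 0.50) = 0.65
  (s & r) & (s | (r | t)) = min(a, b) on (0.33, 0.65) = 0.33
  ~((s & r) & (s | (r | t))) = 1 − 0.33 = 0.67
  → value = 0.6700
|1.0000 − 0.6700| = 0.330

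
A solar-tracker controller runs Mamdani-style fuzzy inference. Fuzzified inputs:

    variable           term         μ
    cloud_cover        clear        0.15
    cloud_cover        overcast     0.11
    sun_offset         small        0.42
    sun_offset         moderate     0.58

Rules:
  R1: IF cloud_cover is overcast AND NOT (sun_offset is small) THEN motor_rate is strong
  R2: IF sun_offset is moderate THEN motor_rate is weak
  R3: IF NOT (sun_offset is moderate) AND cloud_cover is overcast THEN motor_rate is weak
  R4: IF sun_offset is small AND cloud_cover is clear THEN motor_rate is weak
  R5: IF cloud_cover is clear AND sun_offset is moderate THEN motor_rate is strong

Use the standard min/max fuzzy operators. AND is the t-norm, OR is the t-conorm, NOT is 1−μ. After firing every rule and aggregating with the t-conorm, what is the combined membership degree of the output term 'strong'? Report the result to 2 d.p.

R1: overcast=0.11, ¬small=1−0.42=0.58; AND[min(a, b)] → w = 0.11
R2: moderate=0.58 → w = 0.58
R3: ¬moderate=1−0.58=0.42, overcast=0.11; AND[min(a, b)] → w = 0.11
R4: small=0.42, clear=0.15; AND[min(a, b)] → w = 0.15
R5: clear=0.15, moderate=0.58; AND[min(a, b)] → w = 0.15
Rules with consequent 'strong': {R1, R5} → strengths 0.11, 0.15
Aggregate via t-conorm [max(a, b)]: 0.15

0.15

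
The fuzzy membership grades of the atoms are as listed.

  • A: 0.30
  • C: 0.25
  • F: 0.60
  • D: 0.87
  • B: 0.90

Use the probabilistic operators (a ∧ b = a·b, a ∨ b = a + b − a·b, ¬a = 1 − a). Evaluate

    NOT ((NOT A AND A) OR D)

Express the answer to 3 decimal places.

NOT A = 1 − 0.3000 = 0.7000
NOT A AND A = a·b on (0.7000, 0.3000) = 0.2100
(NOT A AND A) OR D = a + b − a·b on (0.2100, 0.8700) = 0.8973
NOT ((NOT A AND A) OR D) = 1 − 0.8973 = 0.1027

0.103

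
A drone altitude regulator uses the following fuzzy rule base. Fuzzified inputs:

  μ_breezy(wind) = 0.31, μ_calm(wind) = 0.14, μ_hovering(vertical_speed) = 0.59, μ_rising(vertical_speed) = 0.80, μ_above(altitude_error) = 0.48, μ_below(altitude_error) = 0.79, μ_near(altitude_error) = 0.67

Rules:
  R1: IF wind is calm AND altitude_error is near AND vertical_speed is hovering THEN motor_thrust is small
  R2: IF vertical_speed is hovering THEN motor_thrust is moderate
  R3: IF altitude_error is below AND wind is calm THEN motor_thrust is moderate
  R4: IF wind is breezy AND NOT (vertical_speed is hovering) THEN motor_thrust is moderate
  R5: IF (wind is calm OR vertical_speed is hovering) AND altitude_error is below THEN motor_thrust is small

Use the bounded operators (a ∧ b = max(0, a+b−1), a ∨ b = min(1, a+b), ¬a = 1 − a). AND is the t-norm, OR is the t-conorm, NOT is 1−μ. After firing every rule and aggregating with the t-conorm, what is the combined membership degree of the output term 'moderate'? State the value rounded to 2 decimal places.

R1: calm=0.14, near=0.67, hovering=0.59; AND[max(0, a+b−1)] → w = 0.00
R2: hovering=0.59 → w = 0.59
R3: below=0.79, calm=0.14; AND[max(0, a+b−1)] → w = 0.00
R4: breezy=0.31, ¬hovering=1−0.59=0.41; AND[max(0, a+b−1)] → w = 0.00
R5: (calm=0.14 OR hovering=0.59) = 0.73; AND[max(0, a+b−1)] with below=0.79 → w = 0.52
Rules with consequent 'moderate': {R2, R3, R4} → strengths 0.59, 0.00, 0.00
Aggregate via t-conorm [min(1, a+b)]: 0.59

0.59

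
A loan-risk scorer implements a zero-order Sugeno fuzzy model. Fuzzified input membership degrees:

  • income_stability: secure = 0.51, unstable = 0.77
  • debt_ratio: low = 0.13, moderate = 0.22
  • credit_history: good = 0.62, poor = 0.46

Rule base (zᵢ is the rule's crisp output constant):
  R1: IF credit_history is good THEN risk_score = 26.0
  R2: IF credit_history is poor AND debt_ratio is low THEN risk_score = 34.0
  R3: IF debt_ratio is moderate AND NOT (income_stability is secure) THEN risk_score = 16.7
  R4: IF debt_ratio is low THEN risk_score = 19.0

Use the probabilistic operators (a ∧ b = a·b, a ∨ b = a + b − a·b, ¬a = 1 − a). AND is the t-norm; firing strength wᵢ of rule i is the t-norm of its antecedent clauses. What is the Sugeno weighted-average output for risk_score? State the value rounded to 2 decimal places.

R1 (z=26.0): good=0.62 → w = 0.6200
R2 (z=34.0): poor=0.46, low=0.13; AND[a·b] → w = 0.0598
R3 (z=16.7): moderate=0.22, ¬secure=1−0.51=0.49; AND[a·b] → w = 0.1078
R4 (z=19.0): low=0.13 → w = 0.1300
Weighted average = (0.6200·26.0 + 0.0598·34.0 + 0.1078·16.7 + 0.1300·19.0) / (0.6200 + 0.0598 + 0.1078 + 0.1300)
  = 22.4235 / 0.9176 = 24.44

24.44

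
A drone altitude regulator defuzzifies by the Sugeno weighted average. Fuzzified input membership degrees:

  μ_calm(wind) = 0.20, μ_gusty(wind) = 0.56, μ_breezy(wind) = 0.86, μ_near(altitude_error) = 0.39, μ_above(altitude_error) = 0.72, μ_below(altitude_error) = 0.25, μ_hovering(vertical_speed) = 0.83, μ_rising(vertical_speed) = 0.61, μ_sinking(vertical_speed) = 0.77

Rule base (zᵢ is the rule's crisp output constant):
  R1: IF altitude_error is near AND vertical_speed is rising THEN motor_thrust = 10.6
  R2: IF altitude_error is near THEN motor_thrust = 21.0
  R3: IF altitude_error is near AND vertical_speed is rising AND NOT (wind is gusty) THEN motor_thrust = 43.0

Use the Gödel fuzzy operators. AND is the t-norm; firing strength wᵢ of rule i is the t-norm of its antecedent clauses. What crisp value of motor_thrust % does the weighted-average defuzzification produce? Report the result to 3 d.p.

24.867

R1 (z=10.6): near=0.39, rising=0.61; AND[min(a, b)] → w = 0.39
R2 (z=21.0): near=0.39 → w = 0.39
R3 (z=43.0): near=0.39, rising=0.61, ¬gusty=1−0.56=0.44; AND[min(a, b)] → w = 0.39
Weighted average = (0.39·10.6 + 0.39·21.0 + 0.39·43.0) / (0.39 + 0.39 + 0.39)
  = 29.0940 / 1.1700 = 24.867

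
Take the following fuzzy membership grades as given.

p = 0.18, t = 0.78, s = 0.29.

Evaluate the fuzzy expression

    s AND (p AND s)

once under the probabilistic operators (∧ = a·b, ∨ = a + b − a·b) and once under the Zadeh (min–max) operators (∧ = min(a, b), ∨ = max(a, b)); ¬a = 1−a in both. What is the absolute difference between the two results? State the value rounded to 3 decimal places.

0.165

Under probabilistic:
  p AND s = a·b on (0.1800, 0.2900) = 0.0522
  s AND (p AND s) = a·b on (0.2900, 0.0522) = 0.0151
  → value = 0.0151
Under Zadeh (min–max):
  p AND s = min(a, b) on (0.18, 0.29) = 0.18
  s AND (p AND s) = min(a, b) on (0.29, 0.18) = 0.18
  → value = 0.1800
|0.0151 − 0.1800| = 0.165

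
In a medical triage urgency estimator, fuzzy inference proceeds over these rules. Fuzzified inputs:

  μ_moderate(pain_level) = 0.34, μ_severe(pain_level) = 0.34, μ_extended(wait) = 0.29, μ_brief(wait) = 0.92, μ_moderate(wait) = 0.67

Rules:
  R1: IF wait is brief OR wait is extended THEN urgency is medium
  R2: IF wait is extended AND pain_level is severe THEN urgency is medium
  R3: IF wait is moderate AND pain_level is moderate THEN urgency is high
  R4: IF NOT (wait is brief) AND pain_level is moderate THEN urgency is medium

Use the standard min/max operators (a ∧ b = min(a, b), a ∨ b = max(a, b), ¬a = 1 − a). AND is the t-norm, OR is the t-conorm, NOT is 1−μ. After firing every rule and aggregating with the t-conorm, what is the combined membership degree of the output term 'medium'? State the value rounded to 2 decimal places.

R1: brief=0.92, extended=0.29; OR[max(a, b)] → w = 0.92
R2: extended=0.29, severe=0.34; AND[min(a, b)] → w = 0.29
R3: moderate=0.67, moderate=0.34; AND[min(a, b)] → w = 0.34
R4: ¬brief=1−0.92=0.08, moderate=0.34; AND[min(a, b)] → w = 0.08
Rules with consequent 'medium': {R1, R2, R4} → strengths 0.92, 0.29, 0.08
Aggregate via t-conorm [max(a, b)]: 0.92

0.92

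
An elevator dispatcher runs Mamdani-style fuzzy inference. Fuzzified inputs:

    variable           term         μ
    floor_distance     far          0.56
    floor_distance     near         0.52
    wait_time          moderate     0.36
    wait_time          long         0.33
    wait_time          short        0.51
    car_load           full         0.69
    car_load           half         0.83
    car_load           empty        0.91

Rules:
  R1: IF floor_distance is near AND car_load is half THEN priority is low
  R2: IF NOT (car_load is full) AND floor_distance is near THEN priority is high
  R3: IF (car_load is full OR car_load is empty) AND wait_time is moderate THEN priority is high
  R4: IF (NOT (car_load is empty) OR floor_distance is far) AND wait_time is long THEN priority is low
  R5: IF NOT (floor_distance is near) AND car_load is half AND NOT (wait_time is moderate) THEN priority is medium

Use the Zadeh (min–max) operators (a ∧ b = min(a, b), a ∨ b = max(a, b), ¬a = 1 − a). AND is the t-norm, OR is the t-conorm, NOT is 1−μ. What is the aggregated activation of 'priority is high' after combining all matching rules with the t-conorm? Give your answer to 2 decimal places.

R1: near=0.52, half=0.83; AND[min(a, b)] → w = 0.52
R2: ¬full=1−0.69=0.31, near=0.52; AND[min(a, b)] → w = 0.31
R3: (full=0.69 OR empty=0.91) = 0.91; AND[min(a, b)] with moderate=0.36 → w = 0.36
R4: (¬empty=1−0.91=0.09 OR far=0.56) = 0.56; AND[min(a, b)] with long=0.33 → w = 0.33
R5: ¬near=1−0.52=0.48, half=0.83, ¬moderate=1−0.36=0.64; AND[min(a, b)] → w = 0.48
Rules with consequent 'high': {R2, R3} → strengths 0.31, 0.36
Aggregate via t-conorm [max(a, b)]: 0.36

0.36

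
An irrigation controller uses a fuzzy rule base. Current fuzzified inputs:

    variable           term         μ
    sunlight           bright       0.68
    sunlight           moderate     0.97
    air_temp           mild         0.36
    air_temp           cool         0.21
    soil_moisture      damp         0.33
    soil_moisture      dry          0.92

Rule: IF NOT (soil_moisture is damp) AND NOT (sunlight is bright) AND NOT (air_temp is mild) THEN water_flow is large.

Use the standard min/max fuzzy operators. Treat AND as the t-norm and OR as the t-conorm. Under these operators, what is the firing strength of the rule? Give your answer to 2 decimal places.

firing strength: ¬damp=1−0.33=0.67, ¬bright=1−0.68=0.32, ¬mild=1−0.36=0.64; AND[min(a, b)] → w = 0.32

0.32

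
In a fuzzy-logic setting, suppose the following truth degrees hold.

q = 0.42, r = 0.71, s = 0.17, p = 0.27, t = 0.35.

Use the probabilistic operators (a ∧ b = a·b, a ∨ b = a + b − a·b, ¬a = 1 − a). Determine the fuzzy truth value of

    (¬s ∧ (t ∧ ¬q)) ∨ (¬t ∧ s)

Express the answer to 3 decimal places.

¬s = 1 − 0.1700 = 0.8300
¬q = 1 − 0.4200 = 0.5800
t ∧ ¬q = a·b on (0.3500, 0.5800) = 0.2030
¬s ∧ (t ∧ ¬q) = a·b on (0.8300, 0.2030) = 0.1685
¬t = 1 − 0.3500 = 0.6500
¬t ∧ s = a·b on (0.6500, 0.1700) = 0.1105
(¬s ∧ (t ∧ ¬q)) ∨ (¬t ∧ s) = a + b − a·b on (0.1685, 0.1105) = 0.2604

0.260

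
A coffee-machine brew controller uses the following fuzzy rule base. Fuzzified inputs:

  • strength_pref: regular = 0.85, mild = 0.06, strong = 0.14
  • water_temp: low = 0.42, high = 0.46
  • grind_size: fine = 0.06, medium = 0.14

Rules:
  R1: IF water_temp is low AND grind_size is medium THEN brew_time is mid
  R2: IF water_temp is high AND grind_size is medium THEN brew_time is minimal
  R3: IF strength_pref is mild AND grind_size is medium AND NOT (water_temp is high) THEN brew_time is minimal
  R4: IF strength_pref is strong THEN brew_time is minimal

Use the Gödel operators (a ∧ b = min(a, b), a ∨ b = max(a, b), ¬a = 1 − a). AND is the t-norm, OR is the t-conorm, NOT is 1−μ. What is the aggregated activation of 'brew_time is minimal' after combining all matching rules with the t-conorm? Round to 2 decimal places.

0.14

R1: low=0.42, medium=0.14; AND[min(a, b)] → w = 0.14
R2: high=0.46, medium=0.14; AND[min(a, b)] → w = 0.14
R3: mild=0.06, medium=0.14, ¬high=1−0.46=0.54; AND[min(a, b)] → w = 0.06
R4: strong=0.14 → w = 0.14
Rules with consequent 'minimal': {R2, R3, R4} → strengths 0.14, 0.06, 0.14
Aggregate via t-conorm [max(a, b)]: 0.14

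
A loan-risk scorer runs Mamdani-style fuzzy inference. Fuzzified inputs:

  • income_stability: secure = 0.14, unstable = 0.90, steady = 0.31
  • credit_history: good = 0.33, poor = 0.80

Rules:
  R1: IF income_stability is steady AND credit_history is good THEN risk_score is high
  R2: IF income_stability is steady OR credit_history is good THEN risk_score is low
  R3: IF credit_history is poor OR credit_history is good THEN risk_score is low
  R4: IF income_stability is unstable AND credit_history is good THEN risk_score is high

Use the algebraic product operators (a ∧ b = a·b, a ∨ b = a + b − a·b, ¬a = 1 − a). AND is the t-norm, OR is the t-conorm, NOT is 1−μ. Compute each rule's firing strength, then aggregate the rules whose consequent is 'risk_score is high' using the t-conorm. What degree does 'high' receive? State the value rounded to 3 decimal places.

R1: steady=0.31, good=0.33; AND[a·b] → w = 0.1023
R2: steady=0.31, good=0.33; OR[a + b − a·b] → w = 0.5377
R3: poor=0.80, good=0.33; OR[a + b − a·b] → w = 0.8660
R4: unstable=0.90, good=0.33; AND[a·b] → w = 0.2970
Rules with consequent 'high': {R1, R4} → strengths 0.1023, 0.2970
Aggregate via t-conorm [a + b − a·b]: 0.3689

0.369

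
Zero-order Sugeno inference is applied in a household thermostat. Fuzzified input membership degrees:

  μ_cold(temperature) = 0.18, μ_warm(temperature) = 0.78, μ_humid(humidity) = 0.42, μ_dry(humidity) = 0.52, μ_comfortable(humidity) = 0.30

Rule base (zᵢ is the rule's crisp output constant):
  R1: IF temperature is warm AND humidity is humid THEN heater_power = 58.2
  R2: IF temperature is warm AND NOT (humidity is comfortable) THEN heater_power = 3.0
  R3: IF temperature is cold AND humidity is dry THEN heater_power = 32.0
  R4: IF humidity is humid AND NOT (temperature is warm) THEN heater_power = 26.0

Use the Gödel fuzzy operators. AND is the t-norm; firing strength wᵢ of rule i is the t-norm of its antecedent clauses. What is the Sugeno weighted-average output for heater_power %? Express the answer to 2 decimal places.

25.02

R1 (z=58.2): warm=0.78, humid=0.42; AND[min(a, b)] → w = 0.42
R2 (z=3.0): warm=0.78, ¬comfortable=1−0.30=0.70; AND[min(a, b)] → w = 0.70
R3 (z=32.0): cold=0.18, dry=0.52; AND[min(a, b)] → w = 0.18
R4 (z=26.0): humid=0.42, ¬warm=1−0.78=0.22; AND[min(a, b)] → w = 0.22
Weighted average = (0.42·58.2 + 0.70·3.0 + 0.18·32.0 + 0.22·26.0) / (0.42 + 0.70 + 0.18 + 0.22)
  = 38.0240 / 1.5200 = 25.02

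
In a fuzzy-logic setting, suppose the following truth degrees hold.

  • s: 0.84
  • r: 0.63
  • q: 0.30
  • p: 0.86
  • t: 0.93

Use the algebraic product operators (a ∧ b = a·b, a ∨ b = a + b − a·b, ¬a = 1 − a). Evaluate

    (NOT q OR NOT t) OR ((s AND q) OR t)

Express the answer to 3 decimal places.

0.985

NOT q = 1 − 0.3000 = 0.7000
NOT t = 1 − 0.9300 = 0.0700
NOT q OR NOT t = a + b − a·b on (0.7000, 0.0700) = 0.7210
s AND q = a·b on (0.8400, 0.3000) = 0.2520
(s AND q) OR t = a + b − a·b on (0.2520, 0.9300) = 0.9476
(NOT q OR NOT t) OR ((s AND q) OR t) = a + b − a·b on (0.7210, 0.9476) = 0.9854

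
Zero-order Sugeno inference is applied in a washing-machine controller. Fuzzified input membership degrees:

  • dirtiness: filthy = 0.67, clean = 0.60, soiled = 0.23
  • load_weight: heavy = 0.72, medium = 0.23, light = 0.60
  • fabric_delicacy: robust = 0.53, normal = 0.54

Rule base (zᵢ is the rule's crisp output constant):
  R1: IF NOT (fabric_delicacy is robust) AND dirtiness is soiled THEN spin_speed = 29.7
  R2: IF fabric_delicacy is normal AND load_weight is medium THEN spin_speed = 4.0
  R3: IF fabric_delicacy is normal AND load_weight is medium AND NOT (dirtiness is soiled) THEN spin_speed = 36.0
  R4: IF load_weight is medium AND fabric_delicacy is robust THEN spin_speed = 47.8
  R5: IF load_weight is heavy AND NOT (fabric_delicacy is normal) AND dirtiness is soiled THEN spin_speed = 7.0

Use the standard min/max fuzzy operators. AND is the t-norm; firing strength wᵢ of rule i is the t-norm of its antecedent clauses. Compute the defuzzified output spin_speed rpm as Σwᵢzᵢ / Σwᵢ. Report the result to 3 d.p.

24.900

R1 (z=29.7): ¬robust=1−0.53=0.47, soiled=0.23; AND[min(a, b)] → w = 0.23
R2 (z=4.0): normal=0.54, medium=0.23; AND[min(a, b)] → w = 0.23
R3 (z=36.0): normal=0.54, medium=0.23, ¬soiled=1−0.23=0.77; AND[min(a, b)] → w = 0.23
R4 (z=47.8): medium=0.23, robust=0.53; AND[min(a, b)] → w = 0.23
R5 (z=7.0): heavy=0.72, ¬normal=1−0.54=0.46, soiled=0.23; AND[min(a, b)] → w = 0.23
Weighted average = (0.23·29.7 + 0.23·4.0 + 0.23·36.0 + 0.23·47.8 + 0.23·7.0) / (0.23 + 0.23 + 0.23 + 0.23 + 0.23)
  = 28.6350 / 1.1500 = 24.900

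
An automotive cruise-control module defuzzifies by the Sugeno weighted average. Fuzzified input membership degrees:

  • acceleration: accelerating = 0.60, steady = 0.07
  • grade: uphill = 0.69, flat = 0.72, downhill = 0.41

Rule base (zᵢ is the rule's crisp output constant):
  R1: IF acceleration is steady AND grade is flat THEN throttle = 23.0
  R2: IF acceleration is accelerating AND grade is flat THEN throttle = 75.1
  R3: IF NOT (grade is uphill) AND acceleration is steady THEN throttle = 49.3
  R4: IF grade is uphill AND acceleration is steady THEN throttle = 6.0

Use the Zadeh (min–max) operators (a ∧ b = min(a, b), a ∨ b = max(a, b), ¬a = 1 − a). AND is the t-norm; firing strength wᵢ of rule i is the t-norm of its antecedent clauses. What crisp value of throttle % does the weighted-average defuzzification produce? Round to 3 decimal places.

62.396

R1 (z=23.0): steady=0.07, flat=0.72; AND[min(a, b)] → w = 0.07
R2 (z=75.1): accelerating=0.60, flat=0.72; AND[min(a, b)] → w = 0.60
R3 (z=49.3): ¬uphill=1−0.69=0.31, steady=0.07; AND[min(a, b)] → w = 0.07
R4 (z=6.0): uphill=0.69, steady=0.07; AND[min(a, b)] → w = 0.07
Weighted average = (0.07·23.0 + 0.60·75.1 + 0.07·49.3 + 0.07·6.0) / (0.07 + 0.60 + 0.07 + 0.07)
  = 50.5410 / 0.8100 = 62.396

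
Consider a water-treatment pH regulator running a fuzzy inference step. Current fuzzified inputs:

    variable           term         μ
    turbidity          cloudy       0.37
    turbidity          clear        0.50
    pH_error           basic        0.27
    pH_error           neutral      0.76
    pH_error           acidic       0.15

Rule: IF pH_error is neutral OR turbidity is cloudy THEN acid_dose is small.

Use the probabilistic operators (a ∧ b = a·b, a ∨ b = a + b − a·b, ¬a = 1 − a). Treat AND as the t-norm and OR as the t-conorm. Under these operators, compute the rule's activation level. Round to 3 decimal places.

firing strength: neutral=0.76, cloudy=0.37; OR[a + b − a·b] → w = 0.8488

0.849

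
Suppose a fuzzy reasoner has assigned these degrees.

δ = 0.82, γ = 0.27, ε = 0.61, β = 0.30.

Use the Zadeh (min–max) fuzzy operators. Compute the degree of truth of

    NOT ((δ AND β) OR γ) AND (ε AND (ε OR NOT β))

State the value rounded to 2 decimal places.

0.61

δ AND β = min(a, b) on (0.82, 0.30) = 0.30
(δ AND β) OR γ = max(a, b) on (0.30, 0.27) = 0.30
NOT ((δ AND β) OR γ) = 1 − 0.30 = 0.70
NOT β = 1 − 0.30 = 0.70
ε OR NOT β = max(a, b) on (0.61, 0.70) = 0.70
ε AND (ε OR NOT β) = min(a, b) on (0.61, 0.70) = 0.61
NOT ((δ AND β) OR γ) AND (ε AND (ε OR NOT β)) = min(a, b) on (0.70, 0.61) = 0.61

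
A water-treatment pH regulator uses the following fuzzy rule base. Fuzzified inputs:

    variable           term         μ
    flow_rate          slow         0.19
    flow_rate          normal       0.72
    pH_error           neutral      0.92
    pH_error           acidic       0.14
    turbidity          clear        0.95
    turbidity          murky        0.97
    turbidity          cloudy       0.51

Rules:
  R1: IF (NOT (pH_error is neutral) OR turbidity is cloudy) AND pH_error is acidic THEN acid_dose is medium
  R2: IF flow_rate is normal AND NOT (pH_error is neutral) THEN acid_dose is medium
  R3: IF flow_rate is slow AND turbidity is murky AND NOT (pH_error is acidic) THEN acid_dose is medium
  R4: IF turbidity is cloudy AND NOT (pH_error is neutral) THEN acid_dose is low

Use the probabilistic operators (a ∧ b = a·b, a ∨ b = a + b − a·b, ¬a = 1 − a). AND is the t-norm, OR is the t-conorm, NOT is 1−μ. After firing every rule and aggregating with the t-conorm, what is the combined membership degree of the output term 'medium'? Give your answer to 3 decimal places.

0.268

R1: (¬neutral=1−0.92=0.08 OR cloudy=0.51) = 0.5492; AND[a·b] with acidic=0.14 → w = 0.0769
R2: normal=0.72, ¬neutral=1−0.92=0.08; AND[a·b] → w = 0.0576
R3: slow=0.19, murky=0.97, ¬acidic=1−0.14=0.86; AND[a·b] → w = 0.1585
R4: cloudy=0.51, ¬neutral=1−0.92=0.08; AND[a·b] → w = 0.0408
Rules with consequent 'medium': {R1, R2, R3} → strengths 0.0769, 0.0576, 0.1585
Aggregate via t-conorm [a + b − a·b]: 0.2679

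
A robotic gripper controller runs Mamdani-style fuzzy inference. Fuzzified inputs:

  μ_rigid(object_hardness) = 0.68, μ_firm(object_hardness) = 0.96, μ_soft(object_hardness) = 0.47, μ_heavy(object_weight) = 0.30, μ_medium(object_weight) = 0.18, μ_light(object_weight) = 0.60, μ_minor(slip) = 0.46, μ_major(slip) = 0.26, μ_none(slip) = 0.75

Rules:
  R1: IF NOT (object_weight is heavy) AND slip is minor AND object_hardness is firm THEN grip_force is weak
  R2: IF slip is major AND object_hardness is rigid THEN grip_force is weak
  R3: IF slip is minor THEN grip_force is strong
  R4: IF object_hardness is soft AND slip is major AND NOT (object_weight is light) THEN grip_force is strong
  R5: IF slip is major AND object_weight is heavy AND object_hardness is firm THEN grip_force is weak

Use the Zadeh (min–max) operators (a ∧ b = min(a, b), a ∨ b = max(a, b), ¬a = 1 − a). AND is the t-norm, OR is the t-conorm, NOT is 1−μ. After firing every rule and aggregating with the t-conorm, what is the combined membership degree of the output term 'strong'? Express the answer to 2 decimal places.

R1: ¬heavy=1−0.30=0.70, minor=0.46, firm=0.96; AND[min(a, b)] → w = 0.46
R2: major=0.26, rigid=0.68; AND[min(a, b)] → w = 0.26
R3: minor=0.46 → w = 0.46
R4: soft=0.47, major=0.26, ¬light=1−0.60=0.40; AND[min(a, b)] → w = 0.26
R5: major=0.26, heavy=0.30, firm=0.96; AND[min(a, b)] → w = 0.26
Rules with consequent 'strong': {R3, R4} → strengths 0.46, 0.26
Aggregate via t-conorm [max(a, b)]: 0.46

0.46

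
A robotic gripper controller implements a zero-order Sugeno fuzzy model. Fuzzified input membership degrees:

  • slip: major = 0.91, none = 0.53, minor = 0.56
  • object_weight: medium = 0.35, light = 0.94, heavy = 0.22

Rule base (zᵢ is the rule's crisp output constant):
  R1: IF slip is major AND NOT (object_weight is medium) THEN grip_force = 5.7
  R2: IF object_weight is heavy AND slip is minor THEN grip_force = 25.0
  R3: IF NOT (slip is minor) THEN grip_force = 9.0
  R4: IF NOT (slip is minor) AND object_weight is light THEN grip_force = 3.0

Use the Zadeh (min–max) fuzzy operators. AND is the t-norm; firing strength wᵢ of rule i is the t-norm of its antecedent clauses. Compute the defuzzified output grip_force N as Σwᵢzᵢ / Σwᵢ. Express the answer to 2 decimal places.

R1 (z=5.7): major=0.91, ¬medium=1−0.35=0.65; AND[min(a, b)] → w = 0.65
R2 (z=25.0): heavy=0.22, minor=0.56; AND[min(a, b)] → w = 0.22
R3 (z=9.0): ¬minor=1−0.56=0.44 → w = 0.44
R4 (z=3.0): ¬minor=1−0.56=0.44, light=0.94; AND[min(a, b)] → w = 0.44
Weighted average = (0.65·5.7 + 0.22·25.0 + 0.44·9.0 + 0.44·3.0) / (0.65 + 0.22 + 0.44 + 0.44)
  = 14.4850 / 1.7500 = 8.28

8.28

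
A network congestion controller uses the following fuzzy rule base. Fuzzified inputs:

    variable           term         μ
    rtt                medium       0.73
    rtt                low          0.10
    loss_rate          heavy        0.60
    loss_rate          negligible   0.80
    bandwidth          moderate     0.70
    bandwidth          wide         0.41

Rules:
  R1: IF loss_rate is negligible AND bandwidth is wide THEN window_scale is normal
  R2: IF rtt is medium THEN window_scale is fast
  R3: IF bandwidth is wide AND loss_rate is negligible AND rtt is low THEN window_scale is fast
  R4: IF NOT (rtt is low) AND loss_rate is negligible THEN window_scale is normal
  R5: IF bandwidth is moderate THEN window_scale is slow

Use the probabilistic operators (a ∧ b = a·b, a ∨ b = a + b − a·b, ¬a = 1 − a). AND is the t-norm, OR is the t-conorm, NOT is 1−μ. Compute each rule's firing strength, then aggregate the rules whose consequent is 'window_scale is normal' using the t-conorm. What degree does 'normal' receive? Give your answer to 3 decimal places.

0.812

R1: negligible=0.80, wide=0.41; AND[a·b] → w = 0.3280
R2: medium=0.73 → w = 0.7300
R3: wide=0.41, negligible=0.80, low=0.10; AND[a·b] → w = 0.0328
R4: ¬low=1−0.10=0.90, negligible=0.80; AND[a·b] → w = 0.7200
R5: moderate=0.70 → w = 0.7000
Rules with consequent 'normal': {R1, R4} → strengths 0.3280, 0.7200
Aggregate via t-conorm [a + b − a·b]: 0.8118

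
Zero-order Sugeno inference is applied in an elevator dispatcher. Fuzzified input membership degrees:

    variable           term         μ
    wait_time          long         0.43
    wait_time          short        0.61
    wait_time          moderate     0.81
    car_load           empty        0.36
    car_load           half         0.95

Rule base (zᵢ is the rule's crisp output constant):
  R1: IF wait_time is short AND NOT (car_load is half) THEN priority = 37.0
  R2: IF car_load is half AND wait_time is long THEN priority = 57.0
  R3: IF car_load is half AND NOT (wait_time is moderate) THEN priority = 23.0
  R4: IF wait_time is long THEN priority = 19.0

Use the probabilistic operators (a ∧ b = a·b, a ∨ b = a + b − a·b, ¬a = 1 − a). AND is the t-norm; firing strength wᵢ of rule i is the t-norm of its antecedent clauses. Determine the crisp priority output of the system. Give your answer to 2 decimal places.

R1 (z=37.0): short=0.61, ¬half=1−0.95=0.05; AND[a·b] → w = 0.0305
R2 (z=57.0): half=0.95, long=0.43; AND[a·b] → w = 0.4085
R3 (z=23.0): half=0.95, ¬moderate=1−0.81=0.19; AND[a·b] → w = 0.1805
R4 (z=19.0): long=0.43 → w = 0.4300
Weighted average = (0.0305·37.0 + 0.4085·57.0 + 0.1805·23.0 + 0.4300·19.0) / (0.0305 + 0.4085 + 0.1805 + 0.4300)
  = 36.7345 / 1.0495 = 35.00

35.00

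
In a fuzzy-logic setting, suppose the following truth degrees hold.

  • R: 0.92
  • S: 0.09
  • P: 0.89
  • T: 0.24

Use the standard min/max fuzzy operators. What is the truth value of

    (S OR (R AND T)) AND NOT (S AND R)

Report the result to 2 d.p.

R AND T = min(a, b) on (0.92, 0.24) = 0.24
S OR (R AND T) = max(a, b) on (0.09, 0.24) = 0.24
S AND R = min(a, b) on (0.09, 0.92) = 0.09
NOT (S AND R) = 1 − 0.09 = 0.91
(S OR (R AND T)) AND NOT (S AND R) = min(a, b) on (0.24, 0.91) = 0.24

0.24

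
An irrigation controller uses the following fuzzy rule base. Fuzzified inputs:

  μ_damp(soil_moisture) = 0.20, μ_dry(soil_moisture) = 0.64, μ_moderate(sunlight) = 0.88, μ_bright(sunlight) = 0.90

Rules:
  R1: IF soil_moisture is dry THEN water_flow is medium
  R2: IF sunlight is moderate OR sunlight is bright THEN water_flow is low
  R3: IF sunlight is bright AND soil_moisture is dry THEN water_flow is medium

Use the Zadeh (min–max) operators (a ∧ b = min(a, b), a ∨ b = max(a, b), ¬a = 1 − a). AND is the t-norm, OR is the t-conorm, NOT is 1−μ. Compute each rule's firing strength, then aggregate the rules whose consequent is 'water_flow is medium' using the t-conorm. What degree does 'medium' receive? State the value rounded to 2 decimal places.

R1: dry=0.64 → w = 0.64
R2: moderate=0.88, bright=0.90; OR[max(a, b)] → w = 0.90
R3: bright=0.90, dry=0.64; AND[min(a, b)] → w = 0.64
Rules with consequent 'medium': {R1, R3} → strengths 0.64, 0.64
Aggregate via t-conorm [max(a, b)]: 0.64

0.64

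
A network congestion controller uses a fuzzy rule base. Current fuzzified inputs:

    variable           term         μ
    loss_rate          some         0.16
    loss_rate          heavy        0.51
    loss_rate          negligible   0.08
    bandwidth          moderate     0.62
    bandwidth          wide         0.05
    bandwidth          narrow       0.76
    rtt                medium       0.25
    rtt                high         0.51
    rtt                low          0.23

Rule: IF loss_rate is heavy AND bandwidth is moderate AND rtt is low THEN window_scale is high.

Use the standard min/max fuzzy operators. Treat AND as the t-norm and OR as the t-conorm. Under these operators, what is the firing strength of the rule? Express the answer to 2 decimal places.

firing strength: heavy=0.51, moderate=0.62, low=0.23; AND[min(a, b)] → w = 0.23

0.23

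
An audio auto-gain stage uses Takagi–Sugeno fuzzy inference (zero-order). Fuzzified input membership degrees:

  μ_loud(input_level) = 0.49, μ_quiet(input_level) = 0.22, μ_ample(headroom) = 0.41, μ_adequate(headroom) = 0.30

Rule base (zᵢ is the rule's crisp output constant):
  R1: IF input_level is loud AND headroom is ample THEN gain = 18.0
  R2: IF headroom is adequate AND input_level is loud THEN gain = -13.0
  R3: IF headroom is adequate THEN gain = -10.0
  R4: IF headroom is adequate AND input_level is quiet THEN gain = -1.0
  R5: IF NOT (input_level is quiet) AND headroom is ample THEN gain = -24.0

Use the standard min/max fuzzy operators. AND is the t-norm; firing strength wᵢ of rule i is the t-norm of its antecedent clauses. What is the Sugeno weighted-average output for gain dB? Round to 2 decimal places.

-5.84

R1 (z=18.0): loud=0.49, ample=0.41; AND[min(a, b)] → w = 0.41
R2 (z=-13.0): adequate=0.30, loud=0.49; AND[min(a, b)] → w = 0.30
R3 (z=-10.0): adequate=0.30 → w = 0.30
R4 (z=-1.0): adequate=0.30, quiet=0.22; AND[min(a, b)] → w = 0.22
R5 (z=-24.0): ¬quiet=1−0.22=0.78, ample=0.41; AND[min(a, b)] → w = 0.41
Weighted average = (0.41·18.0 + 0.30·-13.0 + 0.30·-10.0 + 0.22·-1.0 + 0.41·-24.0) / (0.41 + 0.30 + 0.30 + 0.22 + 0.41)
  = -9.5800 / 1.6400 = -5.84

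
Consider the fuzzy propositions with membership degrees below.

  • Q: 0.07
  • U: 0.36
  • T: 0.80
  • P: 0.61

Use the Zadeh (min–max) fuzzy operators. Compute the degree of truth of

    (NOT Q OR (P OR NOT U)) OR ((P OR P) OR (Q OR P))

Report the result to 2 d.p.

0.93

NOT Q = 1 − 0.07 = 0.93
NOT U = 1 − 0.36 = 0.64
P OR NOT U = max(a, b) on (0.61, 0.64) = 0.64
NOT Q OR (P OR NOT U) = max(a, b) on (0.93, 0.64) = 0.93
P OR P = max(a, b) on (0.61, 0.61) = 0.61
Q OR P = max(a, b) on (0.07, 0.61) = 0.61
(P OR P) OR (Q OR P) = max(a, b) on (0.61, 0.61) = 0.61
(NOT Q OR (P OR NOT U)) OR ((P OR P) OR (Q OR P)) = max(a, b) on (0.93, 0.61) = 0.93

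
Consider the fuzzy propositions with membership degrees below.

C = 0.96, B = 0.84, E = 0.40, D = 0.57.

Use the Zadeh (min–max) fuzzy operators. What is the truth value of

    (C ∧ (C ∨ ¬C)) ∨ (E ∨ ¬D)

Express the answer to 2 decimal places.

0.96

¬C = 1 − 0.96 = 0.04
C ∨ ¬C = max(a, b) on (0.96, 0.04) = 0.96
C ∧ (C ∨ ¬C) = min(a, b) on (0.96, 0.96) = 0.96
¬D = 1 − 0.57 = 0.43
E ∨ ¬D = max(a, b) on (0.40, 0.43) = 0.43
(C ∧ (C ∨ ¬C)) ∨ (E ∨ ¬D) = max(a, b) on (0.96, 0.43) = 0.96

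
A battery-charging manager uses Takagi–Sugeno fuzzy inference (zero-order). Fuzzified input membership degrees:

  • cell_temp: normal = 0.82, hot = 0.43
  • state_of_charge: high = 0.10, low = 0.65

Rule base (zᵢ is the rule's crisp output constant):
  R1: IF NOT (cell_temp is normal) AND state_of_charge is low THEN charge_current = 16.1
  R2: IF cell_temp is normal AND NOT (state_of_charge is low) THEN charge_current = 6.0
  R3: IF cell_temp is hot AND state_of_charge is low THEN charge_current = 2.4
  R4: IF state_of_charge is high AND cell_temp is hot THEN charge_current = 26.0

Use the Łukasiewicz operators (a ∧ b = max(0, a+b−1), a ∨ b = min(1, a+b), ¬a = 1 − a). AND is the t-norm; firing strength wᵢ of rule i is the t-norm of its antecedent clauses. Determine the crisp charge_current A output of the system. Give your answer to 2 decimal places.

4.85

R1 (z=16.1): ¬normal=1−0.82=0.18, low=0.65; AND[max(0, a+b−1)] → w = 0.00
R2 (z=6.0): normal=0.82, ¬low=1−0.65=0.35; AND[max(0, a+b−1)] → w = 0.17
R3 (z=2.4): hot=0.43, low=0.65; AND[max(0, a+b−1)] → w = 0.08
R4 (z=26.0): high=0.10, hot=0.43; AND[max(0, a+b−1)] → w = 0.00
Weighted average = (0.00·16.1 + 0.17·6.0 + 0.08·2.4 + 0.00·26.0) / (0.00 + 0.17 + 0.08 + 0.00)
  = 1.2120 / 0.2500 = 4.85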